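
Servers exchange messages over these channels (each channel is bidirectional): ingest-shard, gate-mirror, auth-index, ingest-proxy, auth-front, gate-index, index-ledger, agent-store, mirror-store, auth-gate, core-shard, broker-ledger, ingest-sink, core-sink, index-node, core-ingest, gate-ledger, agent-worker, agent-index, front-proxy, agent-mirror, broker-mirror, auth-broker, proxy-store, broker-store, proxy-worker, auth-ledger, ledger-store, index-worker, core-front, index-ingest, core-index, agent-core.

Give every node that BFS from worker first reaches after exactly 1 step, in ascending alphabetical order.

Level 0: worker
Level 1: agent, index, proxy
Level 2: auth, core, front, gate, ingest, ledger, mirror, node, store
Level 3: broker, shard, sink

agent, index, proxy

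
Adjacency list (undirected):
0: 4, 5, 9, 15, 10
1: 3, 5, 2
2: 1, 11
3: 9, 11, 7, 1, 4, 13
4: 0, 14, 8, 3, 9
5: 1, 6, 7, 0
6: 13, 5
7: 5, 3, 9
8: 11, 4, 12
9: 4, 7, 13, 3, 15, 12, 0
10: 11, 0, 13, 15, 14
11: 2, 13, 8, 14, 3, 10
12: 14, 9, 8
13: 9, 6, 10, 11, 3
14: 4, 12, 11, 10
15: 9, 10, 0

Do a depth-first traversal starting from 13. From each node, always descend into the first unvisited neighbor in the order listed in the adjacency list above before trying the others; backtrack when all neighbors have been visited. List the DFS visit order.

Visit 13
13 → 9
9 → 4
4 → 0
0 → 5
5 → 1
1 → 3
3 → 11
11 → 2
11 → 8
8 → 12
12 → 14
14 → 10
10 → 15
3 → 7
5 → 6

13 → 9 → 4 → 0 → 5 → 1 → 3 → 11 → 2 → 8 → 12 → 14 → 10 → 15 → 7 → 6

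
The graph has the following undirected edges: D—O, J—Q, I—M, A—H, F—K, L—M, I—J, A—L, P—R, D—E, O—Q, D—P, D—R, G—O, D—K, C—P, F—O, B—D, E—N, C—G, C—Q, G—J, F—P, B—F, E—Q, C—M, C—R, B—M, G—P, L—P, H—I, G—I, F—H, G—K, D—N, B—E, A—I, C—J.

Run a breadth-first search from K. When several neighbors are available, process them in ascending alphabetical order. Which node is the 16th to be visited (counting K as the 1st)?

Q

Visit K; enqueue D, F, G → queue [D, F, G]
Visit D; enqueue B, E, N, O, P, R → queue [F, G, B, E, N, O, P, R]
Visit F; enqueue H → queue [G, B, E, N, O, P, R, H]
Visit G; enqueue C, I, J → queue [B, E, N, O, P, R, H, C, I, J]
Visit B; enqueue M → queue [E, N, O, P, R, H, C, I, J, M]
Visit E; enqueue Q → queue [N, O, P, R, H, C, I, J, M, Q]
Visit N → queue [O, P, R, H, C, I, J, M, Q]
Visit O → queue [P, R, H, C, I, J, M, Q]
Visit P; enqueue L → queue [R, H, C, I, J, M, Q, L]
Visit R → queue [H, C, I, J, M, Q, L]
Visit H; enqueue A → queue [C, I, J, M, Q, L, A]
Visit C → queue [I, J, M, Q, L, A]
Visit I → queue [J, M, Q, L, A]
Visit J → queue [M, Q, L, A]
Visit M → queue [Q, L, A]
Visit Q → queue [L, A]
Visit L → queue [A]
Visit A → queue []

Visit order: K, D, F, G, B, E, N, O, P, R, H, C, I, J, M, Q, L, A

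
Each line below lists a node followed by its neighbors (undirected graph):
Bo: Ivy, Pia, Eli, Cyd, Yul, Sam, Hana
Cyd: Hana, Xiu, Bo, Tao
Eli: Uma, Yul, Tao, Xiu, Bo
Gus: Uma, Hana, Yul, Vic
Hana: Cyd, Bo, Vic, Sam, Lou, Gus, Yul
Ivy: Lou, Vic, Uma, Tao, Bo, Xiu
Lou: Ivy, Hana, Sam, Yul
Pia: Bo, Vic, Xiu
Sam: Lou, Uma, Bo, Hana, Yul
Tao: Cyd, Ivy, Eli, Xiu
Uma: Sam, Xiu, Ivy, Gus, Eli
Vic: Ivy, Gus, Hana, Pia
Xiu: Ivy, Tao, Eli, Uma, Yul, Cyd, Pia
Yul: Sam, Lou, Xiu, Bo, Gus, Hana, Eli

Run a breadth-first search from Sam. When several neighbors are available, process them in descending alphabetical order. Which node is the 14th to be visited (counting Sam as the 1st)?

Tao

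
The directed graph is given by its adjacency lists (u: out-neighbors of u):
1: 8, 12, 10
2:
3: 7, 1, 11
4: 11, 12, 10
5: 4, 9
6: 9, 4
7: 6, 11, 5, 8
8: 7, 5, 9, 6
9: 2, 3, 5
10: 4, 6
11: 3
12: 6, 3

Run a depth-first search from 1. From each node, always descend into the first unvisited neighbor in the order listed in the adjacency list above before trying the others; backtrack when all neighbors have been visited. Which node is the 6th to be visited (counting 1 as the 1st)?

Visit 1
1 → 8
8 → 7
7 → 6
6 → 9
9 → 2
9 → 3
3 → 11
9 → 5
5 → 4
4 → 12
4 → 10

Visit order: 1, 8, 7, 6, 9, 2, 3, 11, 5, 4, 12, 10

2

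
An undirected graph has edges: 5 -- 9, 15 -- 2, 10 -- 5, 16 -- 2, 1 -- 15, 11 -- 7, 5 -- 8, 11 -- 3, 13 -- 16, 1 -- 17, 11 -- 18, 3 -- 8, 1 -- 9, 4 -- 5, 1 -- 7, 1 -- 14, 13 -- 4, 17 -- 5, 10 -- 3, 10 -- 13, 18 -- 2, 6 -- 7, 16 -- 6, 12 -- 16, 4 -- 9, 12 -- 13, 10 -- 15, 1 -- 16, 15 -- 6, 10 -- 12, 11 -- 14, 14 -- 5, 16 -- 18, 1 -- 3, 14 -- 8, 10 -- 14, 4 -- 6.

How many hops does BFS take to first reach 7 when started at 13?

3

Level 0: 13
Level 1: 4, 10, 12, 16
Level 2: 1, 2, 3, 5, 6, 9, 14, 15, 18
Level 3: 7, 8, 11, 17
7 first appears at level 3.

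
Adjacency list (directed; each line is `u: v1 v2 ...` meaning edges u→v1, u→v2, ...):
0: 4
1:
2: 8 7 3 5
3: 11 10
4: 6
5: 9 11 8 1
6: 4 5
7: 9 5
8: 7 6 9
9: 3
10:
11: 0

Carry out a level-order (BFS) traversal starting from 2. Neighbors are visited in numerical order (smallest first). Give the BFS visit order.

2, 3, 5, 7, 8, 10, 11, 1, 9, 6, 0, 4

Visit 2; enqueue 3, 5, 7, 8 → queue [3, 5, 7, 8]
Visit 3; enqueue 10, 11 → queue [5, 7, 8, 10, 11]
Visit 5; enqueue 1, 9 → queue [7, 8, 10, 11, 1, 9]
Visit 7 → queue [8, 10, 11, 1, 9]
Visit 8; enqueue 6 → queue [10, 11, 1, 9, 6]
Visit 10 → queue [11, 1, 9, 6]
Visit 11; enqueue 0 → queue [1, 9, 6, 0]
Visit 1 → queue [9, 6, 0]
Visit 9 → queue [6, 0]
Visit 6; enqueue 4 → queue [0, 4]
Visit 0 → queue [4]
Visit 4 → queue []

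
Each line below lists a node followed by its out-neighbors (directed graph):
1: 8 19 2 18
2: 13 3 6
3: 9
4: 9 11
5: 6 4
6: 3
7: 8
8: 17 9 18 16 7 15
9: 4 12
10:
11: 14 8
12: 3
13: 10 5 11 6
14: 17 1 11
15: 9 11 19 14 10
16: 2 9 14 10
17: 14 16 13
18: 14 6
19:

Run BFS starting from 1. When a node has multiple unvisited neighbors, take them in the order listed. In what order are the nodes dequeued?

1 → 8 → 19 → 2 → 18 → 17 → 9 → 16 → 7 → 15 → 13 → 3 → 6 → 14 → 4 → 12 → 10 → 11 → 5

Visit 1; enqueue 8, 19, 2, 18 → queue [8, 19, 2, 18]
Visit 8; enqueue 17, 9, 16, 7, 15 → queue [19, 2, 18, 17, 9, 16, 7, 15]
Visit 19 → queue [2, 18, 17, 9, 16, 7, 15]
Visit 2; enqueue 13, 3, 6 → queue [18, 17, 9, 16, 7, 15, 13, 3, 6]
Visit 18; enqueue 14 → queue [17, 9, 16, 7, 15, 13, 3, 6, 14]
Visit 17 → queue [9, 16, 7, 15, 13, 3, 6, 14]
Visit 9; enqueue 4, 12 → queue [16, 7, 15, 13, 3, 6, 14, 4, 12]
Visit 16; enqueue 10 → queue [7, 15, 13, 3, 6, 14, 4, 12, 10]
Visit 7 → queue [15, 13, 3, 6, 14, 4, 12, 10]
Visit 15; enqueue 11 → queue [13, 3, 6, 14, 4, 12, 10, 11]
Visit 13; enqueue 5 → queue [3, 6, 14, 4, 12, 10, 11, 5]
Visit 3 → queue [6, 14, 4, 12, 10, 11, 5]
Visit 6 → queue [14, 4, 12, 10, 11, 5]
Visit 14 → queue [4, 12, 10, 11, 5]
Visit 4 → queue [12, 10, 11, 5]
Visit 12 → queue [10, 11, 5]
Visit 10 → queue [11, 5]
Visit 11 → queue [5]
Visit 5 → queue []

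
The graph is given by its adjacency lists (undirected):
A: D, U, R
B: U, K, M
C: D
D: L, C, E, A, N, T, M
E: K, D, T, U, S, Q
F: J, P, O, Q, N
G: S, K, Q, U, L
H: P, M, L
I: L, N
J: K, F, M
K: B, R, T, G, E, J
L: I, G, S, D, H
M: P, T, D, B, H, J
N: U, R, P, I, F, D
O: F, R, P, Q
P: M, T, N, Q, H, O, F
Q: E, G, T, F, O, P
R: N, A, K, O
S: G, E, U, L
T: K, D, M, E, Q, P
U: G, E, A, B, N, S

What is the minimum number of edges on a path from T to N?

2

Level 0: T
Level 1: D, E, K, M, P, Q
Level 2: A, B, C, F, G, H, J, L, N, O, R, S, U
Level 3: I
N first appears at level 2.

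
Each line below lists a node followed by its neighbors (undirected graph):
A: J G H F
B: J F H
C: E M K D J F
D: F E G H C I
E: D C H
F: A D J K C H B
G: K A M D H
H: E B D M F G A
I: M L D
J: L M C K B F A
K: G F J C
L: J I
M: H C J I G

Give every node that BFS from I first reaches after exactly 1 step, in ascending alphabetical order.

Level 0: I
Level 1: D, L, M
Level 2: C, E, F, G, H, J
Level 3: A, B, K

D, L, M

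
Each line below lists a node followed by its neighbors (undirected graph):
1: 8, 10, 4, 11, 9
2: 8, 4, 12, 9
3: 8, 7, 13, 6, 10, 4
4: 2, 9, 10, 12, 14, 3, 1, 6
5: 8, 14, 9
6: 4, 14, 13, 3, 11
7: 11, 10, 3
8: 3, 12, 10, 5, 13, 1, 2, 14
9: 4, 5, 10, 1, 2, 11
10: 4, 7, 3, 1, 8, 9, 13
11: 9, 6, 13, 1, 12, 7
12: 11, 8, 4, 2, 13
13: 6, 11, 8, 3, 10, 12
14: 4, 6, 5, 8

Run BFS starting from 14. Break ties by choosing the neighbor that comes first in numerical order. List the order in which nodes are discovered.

Visit 14; enqueue 4, 5, 6, 8 → queue [4, 5, 6, 8]
Visit 4; enqueue 1, 2, 3, 9, 10, 12 → queue [5, 6, 8, 1, 2, 3, 9, 10, 12]
Visit 5 → queue [6, 8, 1, 2, 3, 9, 10, 12]
Visit 6; enqueue 11, 13 → queue [8, 1, 2, 3, 9, 10, 12, 11, 13]
Visit 8 → queue [1, 2, 3, 9, 10, 12, 11, 13]
Visit 1 → queue [2, 3, 9, 10, 12, 11, 13]
Visit 2 → queue [3, 9, 10, 12, 11, 13]
Visit 3; enqueue 7 → queue [9, 10, 12, 11, 13, 7]
Visit 9 → queue [10, 12, 11, 13, 7]
Visit 10 → queue [12, 11, 13, 7]
Visit 12 → queue [11, 13, 7]
Visit 11 → queue [13, 7]
Visit 13 → queue [7]
Visit 7 → queue []

14 4 5 6 8 1 2 3 9 10 12 11 13 7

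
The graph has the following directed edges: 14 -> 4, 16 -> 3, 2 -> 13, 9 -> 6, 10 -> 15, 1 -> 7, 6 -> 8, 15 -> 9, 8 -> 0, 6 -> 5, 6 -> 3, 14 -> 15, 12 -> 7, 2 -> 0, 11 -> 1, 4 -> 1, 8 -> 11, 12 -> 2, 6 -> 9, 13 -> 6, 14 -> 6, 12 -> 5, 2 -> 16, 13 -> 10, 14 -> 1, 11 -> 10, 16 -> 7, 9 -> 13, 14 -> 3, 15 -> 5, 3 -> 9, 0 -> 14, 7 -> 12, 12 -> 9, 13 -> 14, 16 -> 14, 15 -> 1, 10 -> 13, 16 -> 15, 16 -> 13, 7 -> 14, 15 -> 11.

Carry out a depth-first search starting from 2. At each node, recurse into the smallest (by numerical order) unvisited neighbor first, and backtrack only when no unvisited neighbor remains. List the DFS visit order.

2 0 14 1 7 12 5 9 6 3 8 11 10 13 15 4 16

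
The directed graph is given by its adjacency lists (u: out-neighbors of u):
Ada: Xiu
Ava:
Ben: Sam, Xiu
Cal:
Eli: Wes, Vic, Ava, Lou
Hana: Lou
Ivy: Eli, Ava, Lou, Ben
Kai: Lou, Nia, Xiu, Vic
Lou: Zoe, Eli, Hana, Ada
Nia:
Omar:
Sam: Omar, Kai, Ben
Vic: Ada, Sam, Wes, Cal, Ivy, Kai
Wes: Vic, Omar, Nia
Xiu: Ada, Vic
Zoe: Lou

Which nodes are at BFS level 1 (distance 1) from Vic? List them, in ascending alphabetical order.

Level 0: Vic
Level 1: Ada, Cal, Ivy, Kai, Sam, Wes
Level 2: Ava, Ben, Eli, Lou, Nia, Omar, Xiu
Level 3: Hana, Zoe

Ada, Cal, Ivy, Kai, Sam, Wes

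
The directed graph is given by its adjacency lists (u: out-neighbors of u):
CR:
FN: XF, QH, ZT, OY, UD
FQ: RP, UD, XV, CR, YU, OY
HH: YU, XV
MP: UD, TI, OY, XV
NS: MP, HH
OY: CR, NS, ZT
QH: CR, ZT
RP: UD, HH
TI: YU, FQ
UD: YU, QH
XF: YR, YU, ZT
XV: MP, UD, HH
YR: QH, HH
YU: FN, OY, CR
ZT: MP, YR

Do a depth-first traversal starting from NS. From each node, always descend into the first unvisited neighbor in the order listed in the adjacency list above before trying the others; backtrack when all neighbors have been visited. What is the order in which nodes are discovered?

Visit NS
NS → MP
MP → UD
UD → YU
YU → FN
FN → XF
XF → YR
YR → QH
QH → CR
QH → ZT
YR → HH
HH → XV
FN → OY
MP → TI
TI → FQ
FQ → RP

NS MP UD YU FN XF YR QH CR ZT HH XV OY TI FQ RP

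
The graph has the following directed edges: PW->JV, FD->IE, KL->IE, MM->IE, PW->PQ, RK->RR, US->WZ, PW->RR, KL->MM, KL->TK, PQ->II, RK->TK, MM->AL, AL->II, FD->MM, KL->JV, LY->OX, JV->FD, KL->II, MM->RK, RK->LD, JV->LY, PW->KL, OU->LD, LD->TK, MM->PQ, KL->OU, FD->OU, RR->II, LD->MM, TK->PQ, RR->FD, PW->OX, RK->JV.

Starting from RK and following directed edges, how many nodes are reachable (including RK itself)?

BFS from RK visits: RK, TK, RR, LD, JV, PQ, II, FD, MM, LY, OU, IE, AL, OX
Reachable nodes: 14 of 18 total.

14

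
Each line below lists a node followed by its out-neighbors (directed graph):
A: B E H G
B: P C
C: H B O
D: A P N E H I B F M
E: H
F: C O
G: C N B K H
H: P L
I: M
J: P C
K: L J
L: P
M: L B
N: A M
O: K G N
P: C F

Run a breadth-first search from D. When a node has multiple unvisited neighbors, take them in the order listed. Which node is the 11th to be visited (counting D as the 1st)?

Visit D; enqueue A, P, N, E, H, I, B, F, M → queue [A, P, N, E, H, I, B, F, M]
Visit A; enqueue G → queue [P, N, E, H, I, B, F, M, G]
Visit P; enqueue C → queue [N, E, H, I, B, F, M, G, C]
Visit N → queue [E, H, I, B, F, M, G, C]
Visit E → queue [H, I, B, F, M, G, C]
Visit H; enqueue L → queue [I, B, F, M, G, C, L]
Visit I → queue [B, F, M, G, C, L]
Visit B → queue [F, M, G, C, L]
Visit F; enqueue O → queue [M, G, C, L, O]
Visit M → queue [G, C, L, O]
Visit G; enqueue K → queue [C, L, O, K]
Visit C → queue [L, O, K]
Visit L → queue [O, K]
Visit O → queue [K]
Visit K; enqueue J → queue [J]
Visit J → queue []

Visit order: D, A, P, N, E, H, I, B, F, M, G, C, L, O, K, J

G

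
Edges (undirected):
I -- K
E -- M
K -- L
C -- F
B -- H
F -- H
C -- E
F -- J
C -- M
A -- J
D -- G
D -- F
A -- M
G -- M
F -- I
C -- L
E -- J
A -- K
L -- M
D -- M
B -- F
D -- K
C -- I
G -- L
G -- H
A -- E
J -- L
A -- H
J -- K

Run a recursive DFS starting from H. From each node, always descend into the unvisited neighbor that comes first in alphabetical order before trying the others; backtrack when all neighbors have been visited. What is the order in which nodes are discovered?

H → A → E → C → F → B → D → G → L → J → K → I → M

Visit H
H → A
A → E
E → C
C → F
F → B
F → D
D → G
G → L
L → J
J → K
K → I
L → M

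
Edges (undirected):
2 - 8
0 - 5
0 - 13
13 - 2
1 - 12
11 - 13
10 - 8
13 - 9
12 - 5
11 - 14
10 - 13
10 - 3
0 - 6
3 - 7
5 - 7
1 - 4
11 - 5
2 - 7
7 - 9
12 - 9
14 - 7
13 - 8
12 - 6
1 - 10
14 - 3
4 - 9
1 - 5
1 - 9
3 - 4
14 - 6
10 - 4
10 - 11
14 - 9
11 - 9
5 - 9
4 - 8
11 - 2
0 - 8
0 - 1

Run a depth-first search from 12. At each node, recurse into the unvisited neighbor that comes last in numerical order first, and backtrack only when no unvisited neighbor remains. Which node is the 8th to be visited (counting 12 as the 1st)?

Visit 12
12 → 9
9 → 14
14 → 11
11 → 13
13 → 10
10 → 8
8 → 4
4 → 3
3 → 7
7 → 5
5 → 1
1 → 0
0 → 6
7 → 2

Visit order: 12, 9, 14, 11, 13, 10, 8, 4, 3, 7, 5, 1, 0, 6, 2

4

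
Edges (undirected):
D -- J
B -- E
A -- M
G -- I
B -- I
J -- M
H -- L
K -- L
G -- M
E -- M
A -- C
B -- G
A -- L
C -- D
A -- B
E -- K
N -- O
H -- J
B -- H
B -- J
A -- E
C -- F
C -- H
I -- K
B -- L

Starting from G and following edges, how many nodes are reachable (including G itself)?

BFS from G visits: G, M, I, B, J, E, A, K, L, H, D, C, F
Reachable nodes: 13 of 15 total.

13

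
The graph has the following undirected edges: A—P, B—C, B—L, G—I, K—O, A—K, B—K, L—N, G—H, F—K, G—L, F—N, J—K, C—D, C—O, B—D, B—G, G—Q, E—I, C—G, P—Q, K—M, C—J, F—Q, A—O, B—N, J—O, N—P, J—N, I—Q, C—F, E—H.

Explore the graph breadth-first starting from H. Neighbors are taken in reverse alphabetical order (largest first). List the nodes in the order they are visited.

H → G → E → Q → L → I → C → B → P → F → N → O → J → D → K → A → M

Visit H; enqueue G, E → queue [G, E]
Visit G; enqueue Q, L, I, C, B → queue [E, Q, L, I, C, B]
Visit E → queue [Q, L, I, C, B]
Visit Q; enqueue P, F → queue [L, I, C, B, P, F]
Visit L; enqueue N → queue [I, C, B, P, F, N]
Visit I → queue [C, B, P, F, N]
Visit C; enqueue O, J, D → queue [B, P, F, N, O, J, D]
Visit B; enqueue K → queue [P, F, N, O, J, D, K]
Visit P; enqueue A → queue [F, N, O, J, D, K, A]
Visit F → queue [N, O, J, D, K, A]
Visit N → queue [O, J, D, K, A]
Visit O → queue [J, D, K, A]
Visit J → queue [D, K, A]
Visit D → queue [K, A]
Visit K; enqueue M → queue [A, M]
Visit A → queue [M]
Visit M → queue []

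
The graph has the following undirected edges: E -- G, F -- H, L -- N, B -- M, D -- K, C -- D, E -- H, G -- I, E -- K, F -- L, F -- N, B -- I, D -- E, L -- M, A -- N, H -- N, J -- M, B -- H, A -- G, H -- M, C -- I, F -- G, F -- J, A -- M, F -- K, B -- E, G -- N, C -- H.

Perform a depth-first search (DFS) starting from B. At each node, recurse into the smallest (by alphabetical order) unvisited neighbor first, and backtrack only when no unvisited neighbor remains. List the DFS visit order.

B E D C H F G A M J L N I K

Visit B
B → E
E → D
D → C
C → H
H → F
F → G
G → A
A → M
M → J
M → L
L → N
G → I
F → K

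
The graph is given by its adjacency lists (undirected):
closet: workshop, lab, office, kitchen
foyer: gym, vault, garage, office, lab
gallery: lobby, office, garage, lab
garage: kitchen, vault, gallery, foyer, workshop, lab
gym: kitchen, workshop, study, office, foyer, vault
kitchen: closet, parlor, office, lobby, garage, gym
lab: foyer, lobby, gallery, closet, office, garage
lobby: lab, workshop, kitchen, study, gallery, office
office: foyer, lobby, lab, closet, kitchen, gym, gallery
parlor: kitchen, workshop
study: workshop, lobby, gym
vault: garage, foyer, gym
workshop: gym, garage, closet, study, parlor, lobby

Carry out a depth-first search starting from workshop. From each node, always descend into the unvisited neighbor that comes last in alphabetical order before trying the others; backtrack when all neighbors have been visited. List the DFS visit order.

Visit workshop
workshop → study
study → lobby
lobby → office
office → lab
lab → garage
garage → vault
vault → gym
gym → kitchen
kitchen → parlor
kitchen → closet
gym → foyer
garage → gallery

workshop, study, lobby, office, lab, garage, vault, gym, kitchen, parlor, closet, foyer, gallery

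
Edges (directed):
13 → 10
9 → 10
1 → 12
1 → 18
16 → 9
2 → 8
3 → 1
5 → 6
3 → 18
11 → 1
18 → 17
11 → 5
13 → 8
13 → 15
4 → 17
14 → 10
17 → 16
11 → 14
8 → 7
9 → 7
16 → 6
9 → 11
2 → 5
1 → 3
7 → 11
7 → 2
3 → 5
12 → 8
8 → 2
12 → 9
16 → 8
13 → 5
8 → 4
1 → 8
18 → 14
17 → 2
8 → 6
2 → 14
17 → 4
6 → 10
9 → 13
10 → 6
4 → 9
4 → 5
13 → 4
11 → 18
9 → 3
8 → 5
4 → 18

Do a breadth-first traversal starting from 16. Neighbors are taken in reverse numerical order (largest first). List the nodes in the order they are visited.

16 -> 9 -> 8 -> 6 -> 13 -> 11 -> 10 -> 7 -> 3 -> 5 -> 4 -> 2 -> 15 -> 18 -> 14 -> 1 -> 17 -> 12

Visit 16; enqueue 9, 8, 6 → queue [9, 8, 6]
Visit 9; enqueue 13, 11, 10, 7, 3 → queue [8, 6, 13, 11, 10, 7, 3]
Visit 8; enqueue 5, 4, 2 → queue [6, 13, 11, 10, 7, 3, 5, 4, 2]
Visit 6 → queue [13, 11, 10, 7, 3, 5, 4, 2]
Visit 13; enqueue 15 → queue [11, 10, 7, 3, 5, 4, 2, 15]
Visit 11; enqueue 18, 14, 1 → queue [10, 7, 3, 5, 4, 2, 15, 18, 14, 1]
Visit 10 → queue [7, 3, 5, 4, 2, 15, 18, 14, 1]
Visit 7 → queue [3, 5, 4, 2, 15, 18, 14, 1]
Visit 3 → queue [5, 4, 2, 15, 18, 14, 1]
Visit 5 → queue [4, 2, 15, 18, 14, 1]
Visit 4; enqueue 17 → queue [2, 15, 18, 14, 1, 17]
Visit 2 → queue [15, 18, 14, 1, 17]
Visit 15 → queue [18, 14, 1, 17]
Visit 18 → queue [14, 1, 17]
Visit 14 → queue [1, 17]
Visit 1; enqueue 12 → queue [17, 12]
Visit 17 → queue [12]
Visit 12 → queue []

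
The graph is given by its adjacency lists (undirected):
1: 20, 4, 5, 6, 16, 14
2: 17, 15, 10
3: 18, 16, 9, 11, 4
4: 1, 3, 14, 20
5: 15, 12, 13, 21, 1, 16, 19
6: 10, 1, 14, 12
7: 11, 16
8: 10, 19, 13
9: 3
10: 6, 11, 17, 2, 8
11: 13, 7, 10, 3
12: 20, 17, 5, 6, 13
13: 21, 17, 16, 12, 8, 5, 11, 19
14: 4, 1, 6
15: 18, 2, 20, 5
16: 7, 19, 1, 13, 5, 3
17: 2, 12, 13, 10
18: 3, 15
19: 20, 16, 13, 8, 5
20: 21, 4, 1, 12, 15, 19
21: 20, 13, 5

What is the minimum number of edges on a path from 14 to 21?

Level 0: 14
Level 1: 1, 4, 6
Level 2: 3, 5, 10, 12, 16, 20
Level 3: 2, 7, 8, 9, 11, 13, 15, 17, 18, 19, 21
21 first appears at level 3.

3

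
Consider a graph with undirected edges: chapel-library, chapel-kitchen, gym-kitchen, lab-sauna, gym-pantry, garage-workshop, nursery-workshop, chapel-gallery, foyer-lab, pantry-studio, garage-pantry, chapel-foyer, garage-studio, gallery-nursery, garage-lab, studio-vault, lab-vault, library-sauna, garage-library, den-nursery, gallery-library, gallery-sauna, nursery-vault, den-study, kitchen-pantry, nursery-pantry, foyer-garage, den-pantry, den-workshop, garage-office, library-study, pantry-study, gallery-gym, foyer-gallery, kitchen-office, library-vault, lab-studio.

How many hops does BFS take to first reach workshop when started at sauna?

Level 0: sauna
Level 1: gallery, lab, library
Level 2: chapel, foyer, garage, gym, nursery, studio, study, vault
Level 3: den, kitchen, office, pantry, workshop
workshop first appears at level 3.

3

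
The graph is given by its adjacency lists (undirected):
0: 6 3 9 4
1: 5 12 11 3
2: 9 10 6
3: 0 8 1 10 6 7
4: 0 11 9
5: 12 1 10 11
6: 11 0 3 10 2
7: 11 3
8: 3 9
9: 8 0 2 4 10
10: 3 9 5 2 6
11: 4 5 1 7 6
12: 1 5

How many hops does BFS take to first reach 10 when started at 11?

2

Level 0: 11
Level 1: 1, 4, 5, 6, 7
Level 2: 0, 2, 3, 9, 10, 12
Level 3: 8
10 first appears at level 2.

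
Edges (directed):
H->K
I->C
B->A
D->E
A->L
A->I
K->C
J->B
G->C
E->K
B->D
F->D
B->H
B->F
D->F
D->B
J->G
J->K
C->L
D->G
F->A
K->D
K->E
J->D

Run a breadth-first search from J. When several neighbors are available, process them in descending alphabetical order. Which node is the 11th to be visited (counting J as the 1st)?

L

Visit J; enqueue K, G, D, B → queue [K, G, D, B]
Visit K; enqueue E, C → queue [G, D, B, E, C]
Visit G → queue [D, B, E, C]
Visit D; enqueue F → queue [B, E, C, F]
Visit B; enqueue H, A → queue [E, C, F, H, A]
Visit E → queue [C, F, H, A]
Visit C; enqueue L → queue [F, H, A, L]
Visit F → queue [H, A, L]
Visit H → queue [A, L]
Visit A; enqueue I → queue [L, I]
Visit L → queue [I]
Visit I → queue []

Visit order: J, K, G, D, B, E, C, F, H, A, L, I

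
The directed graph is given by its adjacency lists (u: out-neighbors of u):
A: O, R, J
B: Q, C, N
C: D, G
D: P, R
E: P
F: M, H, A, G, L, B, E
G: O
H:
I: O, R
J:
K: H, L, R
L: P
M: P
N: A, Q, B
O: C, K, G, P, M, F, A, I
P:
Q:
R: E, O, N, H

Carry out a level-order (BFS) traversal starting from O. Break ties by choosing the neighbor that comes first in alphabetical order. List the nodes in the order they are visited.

O → A → C → F → G → I → K → M → P → J → R → D → B → E → H → L → N → Q

Visit O; enqueue A, C, F, G, I, K, M, P → queue [A, C, F, G, I, K, M, P]
Visit A; enqueue J, R → queue [C, F, G, I, K, M, P, J, R]
Visit C; enqueue D → queue [F, G, I, K, M, P, J, R, D]
Visit F; enqueue B, E, H, L → queue [G, I, K, M, P, J, R, D, B, E, H, L]
Visit G → queue [I, K, M, P, J, R, D, B, E, H, L]
Visit I → queue [K, M, P, J, R, D, B, E, H, L]
Visit K → queue [M, P, J, R, D, B, E, H, L]
Visit M → queue [P, J, R, D, B, E, H, L]
Visit P → queue [J, R, D, B, E, H, L]
Visit J → queue [R, D, B, E, H, L]
Visit R; enqueue N → queue [D, B, E, H, L, N]
Visit D → queue [B, E, H, L, N]
Visit B; enqueue Q → queue [E, H, L, N, Q]
Visit E → queue [H, L, N, Q]
Visit H → queue [L, N, Q]
Visit L → queue [N, Q]
Visit N → queue [Q]
Visit Q → queue []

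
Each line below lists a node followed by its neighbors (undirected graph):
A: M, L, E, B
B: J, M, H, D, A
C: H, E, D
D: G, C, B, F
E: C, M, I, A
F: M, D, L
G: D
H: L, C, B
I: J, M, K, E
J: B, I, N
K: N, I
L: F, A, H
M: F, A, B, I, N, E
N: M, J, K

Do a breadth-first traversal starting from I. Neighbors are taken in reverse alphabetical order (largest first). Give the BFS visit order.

I, M, K, J, E, N, F, B, A, C, L, D, H, G

Visit I; enqueue M, K, J, E → queue [M, K, J, E]
Visit M; enqueue N, F, B, A → queue [K, J, E, N, F, B, A]
Visit K → queue [J, E, N, F, B, A]
Visit J → queue [E, N, F, B, A]
Visit E; enqueue C → queue [N, F, B, A, C]
Visit N → queue [F, B, A, C]
Visit F; enqueue L, D → queue [B, A, C, L, D]
Visit B; enqueue H → queue [A, C, L, D, H]
Visit A → queue [C, L, D, H]
Visit C → queue [L, D, H]
Visit L → queue [D, H]
Visit D; enqueue G → queue [H, G]
Visit H → queue [G]
Visit G → queue []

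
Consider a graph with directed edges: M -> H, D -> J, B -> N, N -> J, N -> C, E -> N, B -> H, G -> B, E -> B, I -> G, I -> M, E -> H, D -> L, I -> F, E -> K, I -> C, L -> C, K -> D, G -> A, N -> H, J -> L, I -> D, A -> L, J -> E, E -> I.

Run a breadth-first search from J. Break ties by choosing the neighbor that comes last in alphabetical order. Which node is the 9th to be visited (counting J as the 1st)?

Visit J; enqueue L, E → queue [L, E]
Visit L; enqueue C → queue [E, C]
Visit E; enqueue N, K, I, H, B → queue [C, N, K, I, H, B]
Visit C → queue [N, K, I, H, B]
Visit N → queue [K, I, H, B]
Visit K; enqueue D → queue [I, H, B, D]
Visit I; enqueue M, G, F → queue [H, B, D, M, G, F]
Visit H → queue [B, D, M, G, F]
Visit B → queue [D, M, G, F]
Visit D → queue [M, G, F]
Visit M → queue [G, F]
Visit G; enqueue A → queue [F, A]
Visit F → queue [A]
Visit A → queue []

Visit order: J, L, E, C, N, K, I, H, B, D, M, G, F, A

B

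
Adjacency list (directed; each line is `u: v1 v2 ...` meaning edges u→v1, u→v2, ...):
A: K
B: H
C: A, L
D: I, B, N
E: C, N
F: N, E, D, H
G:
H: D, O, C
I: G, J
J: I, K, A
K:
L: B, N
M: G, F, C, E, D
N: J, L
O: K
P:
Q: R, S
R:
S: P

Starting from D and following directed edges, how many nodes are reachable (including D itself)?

12

BFS from D visits: D, N, I, B, L, J, G, H, K, A, O, C
Reachable nodes: 12 of 19 total.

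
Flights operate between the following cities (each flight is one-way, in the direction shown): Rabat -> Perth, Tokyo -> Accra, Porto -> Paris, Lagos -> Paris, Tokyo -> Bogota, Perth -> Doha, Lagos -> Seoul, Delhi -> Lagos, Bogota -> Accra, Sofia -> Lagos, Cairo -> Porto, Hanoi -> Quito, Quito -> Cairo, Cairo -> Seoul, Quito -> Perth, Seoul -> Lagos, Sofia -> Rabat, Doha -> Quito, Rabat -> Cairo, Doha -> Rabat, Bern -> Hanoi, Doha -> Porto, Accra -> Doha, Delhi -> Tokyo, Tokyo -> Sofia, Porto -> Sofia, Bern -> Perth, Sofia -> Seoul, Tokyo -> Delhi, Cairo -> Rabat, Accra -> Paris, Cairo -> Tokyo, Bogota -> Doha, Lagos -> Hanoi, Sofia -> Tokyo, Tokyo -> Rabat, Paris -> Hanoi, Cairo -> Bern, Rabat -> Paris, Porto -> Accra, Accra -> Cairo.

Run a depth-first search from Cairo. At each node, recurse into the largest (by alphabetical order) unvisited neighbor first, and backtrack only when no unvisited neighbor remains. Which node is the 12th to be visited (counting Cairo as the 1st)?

Visit Cairo
Cairo → Tokyo
Tokyo → Sofia
Sofia → Seoul
Seoul → Lagos
Lagos → Paris
Paris → Hanoi
Hanoi → Quito
Quito → Perth
Perth → Doha
Doha → Rabat
Doha → Porto
Porto → Accra
Tokyo → Delhi
Tokyo → Bogota
Cairo → Bern

Visit order: Cairo, Tokyo, Sofia, Seoul, Lagos, Paris, Hanoi, Quito, Perth, Doha, Rabat, Porto, Accra, Delhi, Bogota, Bern

Porto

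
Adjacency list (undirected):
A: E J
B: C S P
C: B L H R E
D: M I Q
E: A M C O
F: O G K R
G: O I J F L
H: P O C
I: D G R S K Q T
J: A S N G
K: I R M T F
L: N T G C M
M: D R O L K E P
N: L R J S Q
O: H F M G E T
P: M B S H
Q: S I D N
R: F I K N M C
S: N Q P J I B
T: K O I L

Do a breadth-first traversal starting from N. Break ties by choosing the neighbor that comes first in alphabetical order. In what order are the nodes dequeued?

Visit N; enqueue J, L, Q, R, S → queue [J, L, Q, R, S]
Visit J; enqueue A, G → queue [L, Q, R, S, A, G]
Visit L; enqueue C, M, T → queue [Q, R, S, A, G, C, M, T]
Visit Q; enqueue D, I → queue [R, S, A, G, C, M, T, D, I]
Visit R; enqueue F, K → queue [S, A, G, C, M, T, D, I, F, K]
Visit S; enqueue B, P → queue [A, G, C, M, T, D, I, F, K, B, P]
Visit A; enqueue E → queue [G, C, M, T, D, I, F, K, B, P, E]
Visit G; enqueue O → queue [C, M, T, D, I, F, K, B, P, E, O]
Visit C; enqueue H → queue [M, T, D, I, F, K, B, P, E, O, H]
Visit M → queue [T, D, I, F, K, B, P, E, O, H]
Visit T → queue [D, I, F, K, B, P, E, O, H]
Visit D → queue [I, F, K, B, P, E, O, H]
Visit I → queue [F, K, B, P, E, O, H]
Visit F → queue [K, B, P, E, O, H]
Visit K → queue [B, P, E, O, H]
Visit B → queue [P, E, O, H]
Visit P → queue [E, O, H]
Visit E → queue [O, H]
Visit O → queue [H]
Visit H → queue []

N -> J -> L -> Q -> R -> S -> A -> G -> C -> M -> T -> D -> I -> F -> K -> B -> P -> E -> O -> H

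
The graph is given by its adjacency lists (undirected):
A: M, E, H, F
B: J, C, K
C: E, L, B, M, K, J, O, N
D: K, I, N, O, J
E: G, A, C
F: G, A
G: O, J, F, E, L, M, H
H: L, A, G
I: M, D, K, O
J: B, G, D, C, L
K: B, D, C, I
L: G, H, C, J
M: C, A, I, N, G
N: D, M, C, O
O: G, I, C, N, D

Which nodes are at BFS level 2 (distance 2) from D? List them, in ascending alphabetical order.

Level 0: D
Level 1: I, J, K, N, O
Level 2: B, C, G, L, M
Level 3: A, E, F, H

B, C, G, L, M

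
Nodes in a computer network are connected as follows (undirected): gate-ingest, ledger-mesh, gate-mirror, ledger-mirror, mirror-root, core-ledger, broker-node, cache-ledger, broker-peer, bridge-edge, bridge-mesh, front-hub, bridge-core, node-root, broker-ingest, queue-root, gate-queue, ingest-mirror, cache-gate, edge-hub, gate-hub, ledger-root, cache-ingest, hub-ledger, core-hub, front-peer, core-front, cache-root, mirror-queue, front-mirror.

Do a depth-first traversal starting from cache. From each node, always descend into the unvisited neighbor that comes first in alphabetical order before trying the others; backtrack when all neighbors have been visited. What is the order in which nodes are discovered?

Visit cache
cache → gate
gate → hub
hub → core
core → bridge
bridge → edge
bridge → mesh
mesh → ledger
ledger → mirror
mirror → front
front → peer
peer → broker
broker → ingest
broker → node
node → root
root → queue

cache gate hub core bridge edge mesh ledger mirror front peer broker ingest node root queue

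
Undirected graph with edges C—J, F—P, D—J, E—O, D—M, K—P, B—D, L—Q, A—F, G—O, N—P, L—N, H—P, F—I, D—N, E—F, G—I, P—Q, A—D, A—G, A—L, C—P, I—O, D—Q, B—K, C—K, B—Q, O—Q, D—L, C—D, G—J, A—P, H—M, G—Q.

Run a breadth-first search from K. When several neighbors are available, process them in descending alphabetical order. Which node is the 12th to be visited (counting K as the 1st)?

Visit K; enqueue P, C, B → queue [P, C, B]
Visit P; enqueue Q, N, H, F, A → queue [C, B, Q, N, H, F, A]
Visit C; enqueue J, D → queue [B, Q, N, H, F, A, J, D]
Visit B → queue [Q, N, H, F, A, J, D]
Visit Q; enqueue O, L, G → queue [N, H, F, A, J, D, O, L, G]
Visit N → queue [H, F, A, J, D, O, L, G]
Visit H; enqueue M → queue [F, A, J, D, O, L, G, M]
Visit F; enqueue I, E → queue [A, J, D, O, L, G, M, I, E]
Visit A → queue [J, D, O, L, G, M, I, E]
Visit J → queue [D, O, L, G, M, I, E]
Visit D → queue [O, L, G, M, I, E]
Visit O → queue [L, G, M, I, E]
Visit L → queue [G, M, I, E]
Visit G → queue [M, I, E]
Visit M → queue [I, E]
Visit I → queue [E]
Visit E → queue []

Visit order: K, P, C, B, Q, N, H, F, A, J, D, O, L, G, M, I, E

O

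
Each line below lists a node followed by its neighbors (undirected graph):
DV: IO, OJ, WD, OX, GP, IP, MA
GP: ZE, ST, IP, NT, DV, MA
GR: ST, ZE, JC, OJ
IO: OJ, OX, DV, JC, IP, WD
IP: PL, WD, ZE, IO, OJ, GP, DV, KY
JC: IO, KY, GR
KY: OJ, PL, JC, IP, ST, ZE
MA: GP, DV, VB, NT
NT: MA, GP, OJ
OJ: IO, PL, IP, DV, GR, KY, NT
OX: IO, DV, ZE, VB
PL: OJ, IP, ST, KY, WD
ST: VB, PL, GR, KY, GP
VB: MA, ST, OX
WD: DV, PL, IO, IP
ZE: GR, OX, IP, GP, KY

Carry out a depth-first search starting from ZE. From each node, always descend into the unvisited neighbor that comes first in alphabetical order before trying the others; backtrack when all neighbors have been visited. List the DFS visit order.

ZE GP DV IO IP KY JC GR OJ NT MA VB OX ST PL WD

Visit ZE
ZE → GP
GP → DV
DV → IO
IO → IP
IP → KY
KY → JC
JC → GR
GR → OJ
OJ → NT
NT → MA
MA → VB
VB → OX
VB → ST
ST → PL
PL → WD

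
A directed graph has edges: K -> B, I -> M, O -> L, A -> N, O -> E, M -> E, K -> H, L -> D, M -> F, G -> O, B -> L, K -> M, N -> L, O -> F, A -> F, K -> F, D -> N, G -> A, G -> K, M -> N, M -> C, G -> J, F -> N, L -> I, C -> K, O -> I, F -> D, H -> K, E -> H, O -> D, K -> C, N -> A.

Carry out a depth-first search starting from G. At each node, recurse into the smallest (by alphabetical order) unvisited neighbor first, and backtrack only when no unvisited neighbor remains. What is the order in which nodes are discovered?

G → A → F → D → N → L → I → M → C → K → B → H → E → J → O

Visit G
G → A
A → F
F → D
D → N
N → L
L → I
I → M
M → C
C → K
K → B
K → H
M → E
G → J
G → O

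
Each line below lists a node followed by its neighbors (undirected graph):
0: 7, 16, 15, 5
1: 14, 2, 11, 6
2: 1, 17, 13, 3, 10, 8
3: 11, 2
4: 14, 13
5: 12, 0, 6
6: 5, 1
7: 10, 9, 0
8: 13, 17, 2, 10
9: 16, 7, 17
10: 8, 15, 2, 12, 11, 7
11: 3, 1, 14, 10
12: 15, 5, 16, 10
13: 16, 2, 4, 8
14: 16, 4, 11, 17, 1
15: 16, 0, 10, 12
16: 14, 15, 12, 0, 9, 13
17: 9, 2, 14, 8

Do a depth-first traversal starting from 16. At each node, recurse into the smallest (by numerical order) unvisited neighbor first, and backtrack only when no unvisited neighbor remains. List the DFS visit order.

16 0 5 6 1 2 3 11 10 7 9 17 8 13 4 14 12 15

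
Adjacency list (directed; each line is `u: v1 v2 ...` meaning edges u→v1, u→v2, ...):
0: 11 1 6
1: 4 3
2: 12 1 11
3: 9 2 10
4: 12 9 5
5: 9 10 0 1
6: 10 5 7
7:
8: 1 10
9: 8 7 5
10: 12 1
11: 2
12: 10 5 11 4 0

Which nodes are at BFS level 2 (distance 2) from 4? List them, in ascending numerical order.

0, 1, 7, 8, 10, 11

Level 0: 4
Level 1: 5, 9, 12
Level 2: 0, 1, 7, 8, 10, 11
Level 3: 2, 3, 6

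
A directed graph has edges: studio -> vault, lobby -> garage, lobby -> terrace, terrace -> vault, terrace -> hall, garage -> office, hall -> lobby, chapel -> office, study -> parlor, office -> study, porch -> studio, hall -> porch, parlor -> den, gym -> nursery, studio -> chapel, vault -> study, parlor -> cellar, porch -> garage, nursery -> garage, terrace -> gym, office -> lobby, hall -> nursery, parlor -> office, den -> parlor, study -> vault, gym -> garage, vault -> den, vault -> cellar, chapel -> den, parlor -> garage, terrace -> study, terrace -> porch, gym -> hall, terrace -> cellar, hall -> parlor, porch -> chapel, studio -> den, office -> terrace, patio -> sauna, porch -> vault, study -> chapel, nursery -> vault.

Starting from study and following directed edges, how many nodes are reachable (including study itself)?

BFS from study visits: study, chapel, parlor, vault, den, office, cellar, garage, lobby, terrace, gym, hall, porch, nursery, studio
Reachable nodes: 15 of 17 total.

15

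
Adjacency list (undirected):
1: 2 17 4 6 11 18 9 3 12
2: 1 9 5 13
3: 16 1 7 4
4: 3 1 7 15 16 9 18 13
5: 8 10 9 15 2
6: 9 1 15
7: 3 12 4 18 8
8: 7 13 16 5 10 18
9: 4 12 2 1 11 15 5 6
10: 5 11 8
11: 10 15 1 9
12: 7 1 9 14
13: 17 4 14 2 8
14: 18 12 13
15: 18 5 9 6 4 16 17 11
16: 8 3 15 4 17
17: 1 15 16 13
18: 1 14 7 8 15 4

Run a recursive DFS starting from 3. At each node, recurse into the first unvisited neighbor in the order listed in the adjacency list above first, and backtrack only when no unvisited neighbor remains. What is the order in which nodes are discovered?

3, 16, 8, 7, 12, 1, 2, 9, 4, 15, 18, 14, 13, 17, 5, 10, 11, 6

Visit 3
3 → 16
16 → 8
8 → 7
7 → 12
12 → 1
1 → 2
2 → 9
9 → 4
4 → 15
15 → 18
18 → 14
14 → 13
13 → 17
15 → 5
5 → 10
10 → 11
15 → 6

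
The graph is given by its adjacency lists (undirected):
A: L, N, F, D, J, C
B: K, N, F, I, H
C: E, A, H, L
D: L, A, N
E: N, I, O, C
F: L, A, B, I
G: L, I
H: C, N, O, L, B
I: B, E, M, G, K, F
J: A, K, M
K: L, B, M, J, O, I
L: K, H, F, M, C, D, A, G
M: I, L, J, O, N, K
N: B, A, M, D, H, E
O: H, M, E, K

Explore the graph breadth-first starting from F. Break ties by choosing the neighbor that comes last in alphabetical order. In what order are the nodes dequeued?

F → L → I → B → A → M → K → H → G → D → C → E → N → J → O

Visit F; enqueue L, I, B, A → queue [L, I, B, A]
Visit L; enqueue M, K, H, G, D, C → queue [I, B, A, M, K, H, G, D, C]
Visit I; enqueue E → queue [B, A, M, K, H, G, D, C, E]
Visit B; enqueue N → queue [A, M, K, H, G, D, C, E, N]
Visit A; enqueue J → queue [M, K, H, G, D, C, E, N, J]
Visit M; enqueue O → queue [K, H, G, D, C, E, N, J, O]
Visit K → queue [H, G, D, C, E, N, J, O]
Visit H → queue [G, D, C, E, N, J, O]
Visit G → queue [D, C, E, N, J, O]
Visit D → queue [C, E, N, J, O]
Visit C → queue [E, N, J, O]
Visit E → queue [N, J, O]
Visit N → queue [J, O]
Visit J → queue [O]
Visit O → queue []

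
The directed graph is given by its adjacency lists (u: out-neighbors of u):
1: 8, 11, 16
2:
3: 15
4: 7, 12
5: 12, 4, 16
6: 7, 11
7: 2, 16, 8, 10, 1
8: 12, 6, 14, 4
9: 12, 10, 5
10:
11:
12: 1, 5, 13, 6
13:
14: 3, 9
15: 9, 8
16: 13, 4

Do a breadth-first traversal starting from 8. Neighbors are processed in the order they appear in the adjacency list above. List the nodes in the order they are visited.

8 12 6 14 4 1 5 13 7 11 3 9 16 2 10 15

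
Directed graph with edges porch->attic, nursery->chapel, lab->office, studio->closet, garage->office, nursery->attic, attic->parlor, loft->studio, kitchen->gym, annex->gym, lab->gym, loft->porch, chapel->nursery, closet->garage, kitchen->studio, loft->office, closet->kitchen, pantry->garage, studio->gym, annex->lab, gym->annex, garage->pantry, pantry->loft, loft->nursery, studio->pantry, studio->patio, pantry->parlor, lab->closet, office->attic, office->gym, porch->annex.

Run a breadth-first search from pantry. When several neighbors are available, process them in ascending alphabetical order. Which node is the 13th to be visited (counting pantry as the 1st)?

Visit pantry; enqueue garage, loft, parlor → queue [garage, loft, parlor]
Visit garage; enqueue office → queue [loft, parlor, office]
Visit loft; enqueue nursery, porch, studio → queue [parlor, office, nursery, porch, studio]
Visit parlor → queue [office, nursery, porch, studio]
Visit office; enqueue attic, gym → queue [nursery, porch, studio, attic, gym]
Visit nursery; enqueue chapel → queue [porch, studio, attic, gym, chapel]
Visit porch; enqueue annex → queue [studio, attic, gym, chapel, annex]
Visit studio; enqueue closet, patio → queue [attic, gym, chapel, annex, closet, patio]
Visit attic → queue [gym, chapel, annex, closet, patio]
Visit gym → queue [chapel, annex, closet, patio]
Visit chapel → queue [annex, closet, patio]
Visit annex; enqueue lab → queue [closet, patio, lab]
Visit closet; enqueue kitchen → queue [patio, lab, kitchen]
Visit patio → queue [lab, kitchen]
Visit lab → queue [kitchen]
Visit kitchen → queue []

Visit order: pantry, garage, loft, parlor, office, nursery, porch, studio, attic, gym, chapel, annex, closet, patio, lab, kitchen

closet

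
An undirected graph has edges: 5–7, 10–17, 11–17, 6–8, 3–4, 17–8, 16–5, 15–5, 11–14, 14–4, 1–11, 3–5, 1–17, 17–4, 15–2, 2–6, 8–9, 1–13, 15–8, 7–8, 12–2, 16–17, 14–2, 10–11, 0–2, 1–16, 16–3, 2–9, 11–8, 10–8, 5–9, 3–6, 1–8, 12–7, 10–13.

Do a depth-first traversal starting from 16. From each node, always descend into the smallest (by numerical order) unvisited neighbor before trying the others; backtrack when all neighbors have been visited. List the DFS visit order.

16 -> 1 -> 8 -> 6 -> 2 -> 0 -> 9 -> 5 -> 3 -> 4 -> 14 -> 11 -> 10 -> 13 -> 17 -> 7 -> 12 -> 15

Visit 16
16 → 1
1 → 8
8 → 6
6 → 2
2 → 0
2 → 9
9 → 5
5 → 3
3 → 4
4 → 14
14 → 11
11 → 10
10 → 13
10 → 17
5 → 7
7 → 12
5 → 15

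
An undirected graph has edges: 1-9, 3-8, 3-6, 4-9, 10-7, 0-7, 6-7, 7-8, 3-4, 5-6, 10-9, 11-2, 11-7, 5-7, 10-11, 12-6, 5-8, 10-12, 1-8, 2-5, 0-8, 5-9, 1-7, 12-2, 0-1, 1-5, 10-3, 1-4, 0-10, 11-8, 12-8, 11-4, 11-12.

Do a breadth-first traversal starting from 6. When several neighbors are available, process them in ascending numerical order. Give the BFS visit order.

6, 3, 5, 7, 12, 4, 8, 10, 1, 2, 9, 0, 11

Visit 6; enqueue 3, 5, 7, 12 → queue [3, 5, 7, 12]
Visit 3; enqueue 4, 8, 10 → queue [5, 7, 12, 4, 8, 10]
Visit 5; enqueue 1, 2, 9 → queue [7, 12, 4, 8, 10, 1, 2, 9]
Visit 7; enqueue 0, 11 → queue [12, 4, 8, 10, 1, 2, 9, 0, 11]
Visit 12 → queue [4, 8, 10, 1, 2, 9, 0, 11]
Visit 4 → queue [8, 10, 1, 2, 9, 0, 11]
Visit 8 → queue [10, 1, 2, 9, 0, 11]
Visit 10 → queue [1, 2, 9, 0, 11]
Visit 1 → queue [2, 9, 0, 11]
Visit 2 → queue [9, 0, 11]
Visit 9 → queue [0, 11]
Visit 0 → queue [11]
Visit 11 → queue []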